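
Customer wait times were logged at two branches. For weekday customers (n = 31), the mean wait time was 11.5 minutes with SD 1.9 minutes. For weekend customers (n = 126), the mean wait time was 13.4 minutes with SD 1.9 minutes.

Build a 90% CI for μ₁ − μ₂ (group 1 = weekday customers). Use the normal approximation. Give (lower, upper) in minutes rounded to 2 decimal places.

(-2.53, -1.27)

Standard errors of each mean: 1.9/√31 = 0.3413 and 1.9/√126 = 0.1693.
SE(x̄₁ − x̄₂) = √(0.3413² + 0.1693²) = 0.3810 for independent samples with unequal variances.
With z* = 1.645, the margin is 1.645 × 0.3810 = 0.6267.
x̄₁ − x̄₂ = 11.5 − 13.4 = -1.9000; the interval is -1.9000 ± 0.6267 = (-2.53, -1.27).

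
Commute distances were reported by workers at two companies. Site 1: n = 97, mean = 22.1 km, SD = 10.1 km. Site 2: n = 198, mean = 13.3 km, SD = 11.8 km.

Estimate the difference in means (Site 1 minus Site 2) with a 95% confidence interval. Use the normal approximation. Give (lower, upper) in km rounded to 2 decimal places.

(6.20, 11.40)

Per-group SEs: s₁/√n₁ = 10.1/√97 = 1.0255, s₂/√n₂ = 11.8/√198 = 0.8386.
Unpooled SE of the difference: √(1.05165025 + 0.70324996) = 1.3247.
Margin of error = z* · SE = 1.960 × 1.3247 = 2.5964.
x̄₁ − x̄₂ = 22.1 − 13.3 = 8.8000.
CI: 8.8000 ± 2.5964 = (6.20, 11.40).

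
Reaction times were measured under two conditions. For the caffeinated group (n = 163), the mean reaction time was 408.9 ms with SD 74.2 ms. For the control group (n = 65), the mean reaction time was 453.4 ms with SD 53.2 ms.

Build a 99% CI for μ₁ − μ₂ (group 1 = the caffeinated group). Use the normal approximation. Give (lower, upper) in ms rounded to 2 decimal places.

(-67.15, -21.85)

Per-group SEs: s₁/√n₁ = 74.2/√163 = 5.8118, s₂/√n₂ = 53.2/√65 = 6.5986.
Unpooled SE of the difference: √(33.77701924 + 43.54152196) = 8.7931.
Margin of error = z* · SE = 2.576 × 8.7931 = 22.6510.
x̄₁ − x̄₂ = 408.9 − 453.4 = -44.5000.
CI: -44.5000 ± 22.6510 = (-67.15, -21.85).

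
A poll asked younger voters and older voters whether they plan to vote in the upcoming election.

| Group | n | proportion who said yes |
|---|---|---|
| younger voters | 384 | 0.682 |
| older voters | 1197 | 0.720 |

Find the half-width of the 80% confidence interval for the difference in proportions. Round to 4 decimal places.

The two standard errors are √(0.6820×0.3180/384) = 0.02377 and √(0.7200×0.2800/1197) = 0.01298.
Because the samples are independent, SE_diff = √(0.02377² + 0.01298²) = 0.02708.
Using z* = 1.282 for 80%, ME = 1.282 × 0.02708 = 0.03472.

0.0347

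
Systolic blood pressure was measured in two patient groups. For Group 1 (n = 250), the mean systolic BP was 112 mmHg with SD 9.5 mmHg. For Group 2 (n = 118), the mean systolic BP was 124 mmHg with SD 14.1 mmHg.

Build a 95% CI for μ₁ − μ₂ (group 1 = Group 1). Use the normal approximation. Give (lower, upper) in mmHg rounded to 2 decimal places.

Standard errors of each mean: 9.5/√250 = 0.6008 and 14.1/√118 = 1.2980.
SE(x̄₁ − x̄₂) = √(0.6008² + 1.2980²) = 1.4303 for independent samples with unequal variances.
With z* = 1.960, the margin is 1.960 × 1.4303 = 2.8034.
x̄₁ − x̄₂ = 112 − 124 = -12.0000; the interval is -12.0000 ± 2.8034 = (-14.80, -9.20).

(-14.80, -9.20)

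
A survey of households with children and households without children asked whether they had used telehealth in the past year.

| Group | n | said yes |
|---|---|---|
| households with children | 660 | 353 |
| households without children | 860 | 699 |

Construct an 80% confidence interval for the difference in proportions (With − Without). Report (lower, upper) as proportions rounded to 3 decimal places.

Sample proportions: 353/660 = 0.5348, 699/860 = 0.8128.
Each SE is √(p̂(1−p̂)/n): √(0.5348·0.4652/660) = 0.01942 and √(0.8128·0.1872/860) = 0.01330.
SE(p̂₁ − p̂₂) = √(SE₁² + SE₂²) = √(0.0003771364 + 0.00017689) = 0.02354, since the two samples are independent.
At 80% confidence z* = 1.282; margin = 1.282 × 0.02354 = 0.03018.
The difference is 0.5348 − 0.8128 = -0.2780, so the interval is -0.2780 ± 0.03018 = (-0.308, -0.248).

(-0.308, -0.248)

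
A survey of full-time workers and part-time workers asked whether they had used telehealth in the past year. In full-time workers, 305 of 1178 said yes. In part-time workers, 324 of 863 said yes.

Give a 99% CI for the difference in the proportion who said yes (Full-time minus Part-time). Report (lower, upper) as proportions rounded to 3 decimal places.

First, p̂₁ = 305/1178 = 0.2589; p̂₂ = 324/863 = 0.3754.
The two standard errors are √(0.2589×0.7411/1178) = 0.01276 and √(0.3754×0.6246/863) = 0.01648.
Because the samples are independent, SE_diff = √(0.01276² + 0.01648²) = 0.02084.
Using z* = 2.576 for 99%, ME = 2.576 × 0.02084 = 0.05368.
p̂₁ − p̂₂ = -0.1165; interval -0.1165 ± 0.05368 gives (-0.170, -0.063).

(-0.170, -0.063)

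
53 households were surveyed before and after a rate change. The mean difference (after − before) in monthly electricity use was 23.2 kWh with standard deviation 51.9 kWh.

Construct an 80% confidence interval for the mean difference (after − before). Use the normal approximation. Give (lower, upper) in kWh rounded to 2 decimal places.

(14.06, 32.34)

This is a matched-pairs design, so SE = s_d/√n = 51.9/√53 = 7.1290.
Margin = 1.282 × 7.1290 = 9.1394; the interval is 23.2 ± 9.1394 = (14.06, 32.34).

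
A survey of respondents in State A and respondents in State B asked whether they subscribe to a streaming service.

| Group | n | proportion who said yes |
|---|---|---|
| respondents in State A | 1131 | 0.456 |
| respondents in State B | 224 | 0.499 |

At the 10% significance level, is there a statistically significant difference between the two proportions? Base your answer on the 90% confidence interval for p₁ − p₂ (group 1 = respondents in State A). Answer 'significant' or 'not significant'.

Each SE is √(p̂(1−p̂)/n): √(0.4560·0.5440/1131) = 0.01481 and √(0.4990·0.5010/224) = 0.03341.
SE(p̂₁ − p̂₂) = √(SE₁² + SE₂²) = √(0.0002193361 + 0.0011162281) = 0.03655, since the two samples are independent.
At 90% confidence z* = 1.645; margin = 1.645 × 0.03655 = 0.06012.
The difference is 0.4560 − 0.4990 = -0.0430, so the interval is -0.0430 ± 0.06012 = (-0.10312, 0.01712).
The interval (-0.10312, 0.01712) contains 0, so the difference is not significant.

not significant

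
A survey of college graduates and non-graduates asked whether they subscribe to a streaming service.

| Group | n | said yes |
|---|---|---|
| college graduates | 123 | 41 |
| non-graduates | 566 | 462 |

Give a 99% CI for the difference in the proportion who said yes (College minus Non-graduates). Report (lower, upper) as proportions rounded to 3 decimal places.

First, p̂₁ = 41/123 = 0.3333; p̂₂ = 462/566 = 0.8163.
The two standard errors are √(0.3333×0.6667/123) = 0.04250 and √(0.8163×0.1837/566) = 0.01628.
Because the samples are independent, SE_diff = √(0.04250² + 0.01628²) = 0.04551.
Using z* = 2.576 for 99%, ME = 2.576 × 0.04551 = 0.11723.
p̂₁ − p̂₂ = -0.4830; interval -0.4830 ± 0.11723 gives (-0.600, -0.366).

(-0.600, -0.366)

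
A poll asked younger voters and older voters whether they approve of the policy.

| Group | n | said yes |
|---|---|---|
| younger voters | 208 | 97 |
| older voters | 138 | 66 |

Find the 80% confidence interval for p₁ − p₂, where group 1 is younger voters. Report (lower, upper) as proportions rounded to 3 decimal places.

(-0.082, 0.058)

p̂₁ = 97/208 = 0.4663 and p̂₂ = 66/138 = 0.4783.
SE₁ = √(p̂₁(1−p̂₁)/n₁) = √(0.4663·0.5337/208) = 0.03459; SE₂ = √(0.4783·0.5217/138) = 0.04252.
Independent samples: SE of the difference = √(SE₁² + SE₂²) = √(0.0011964681 + 0.0018079504) = 0.05481.
z* for 80% confidence is 1.282, so the margin of error is 1.282 × 0.05481 = 0.07027.
Point estimate p̂₁ − p̂₂ = 0.4663 − 0.4783 = -0.0120.
-0.0120 ± 0.07027 → (-0.082, 0.058).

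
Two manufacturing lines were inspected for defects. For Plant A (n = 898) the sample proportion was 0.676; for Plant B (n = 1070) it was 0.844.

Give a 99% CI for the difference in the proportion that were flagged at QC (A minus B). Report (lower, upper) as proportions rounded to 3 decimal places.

(-0.217, -0.119)

Each SE is √(p̂(1−p̂)/n): √(0.6760·0.3240/898) = 0.01562 and √(0.8440·0.1560/1070) = 0.01109.
SE(p̂₁ − p̂₂) = √(SE₁² + SE₂²) = √(0.0002439844 + 0.0001229881) = 0.01916, since the two samples are independent.
At 99% confidence z* = 2.576; margin = 2.576 × 0.01916 = 0.04936.
The difference is 0.6760 − 0.8440 = -0.1680, so the interval is -0.1680 ± 0.04936 = (-0.217, -0.119).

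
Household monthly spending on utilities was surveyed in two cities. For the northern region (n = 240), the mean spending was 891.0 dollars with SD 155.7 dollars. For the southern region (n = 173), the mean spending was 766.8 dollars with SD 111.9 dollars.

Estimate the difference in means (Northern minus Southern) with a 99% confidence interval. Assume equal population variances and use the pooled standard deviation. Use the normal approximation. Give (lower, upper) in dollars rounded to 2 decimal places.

(88.47, 159.93)

s_p = √[((n₁−1)s₁² + (n₂−1)s₂²)/(n₁+n₂−2)] = √[(239·155.7² + 172·111.9²)/411] = 139.0590.
SE = 139.0590·√(1/240 + 1/173) = 13.8690.
With z* = 2.576, margin = 2.576 × 13.8690 = 35.7265.
x̄₁ − x̄₂ = 891.0 − 766.8 = 124.2000; interval 124.2000 ± 35.7265 = (88.47, 159.93).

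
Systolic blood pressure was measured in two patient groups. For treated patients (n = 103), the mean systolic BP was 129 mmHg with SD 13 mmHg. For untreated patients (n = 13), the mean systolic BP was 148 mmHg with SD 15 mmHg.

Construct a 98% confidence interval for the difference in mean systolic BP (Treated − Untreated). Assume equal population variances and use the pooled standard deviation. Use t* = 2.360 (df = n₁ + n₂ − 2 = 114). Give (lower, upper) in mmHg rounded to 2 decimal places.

(-28.19, -9.81)

s_p = √[((n₁−1)s₁² + (n₂−1)s₂²)/(n₁+n₂−2)] = √[(102·13² + 12·15²)/114] = 13.2248.
SE = 13.2248·√(1/103 + 1/13) = 3.8925.
With t* = 2.360, margin = 2.360 × 3.8925 = 9.1863.
x̄₁ − x̄₂ = 129 − 148 = -19.0000; interval -19.0000 ± 9.1863 = (-28.19, -9.81).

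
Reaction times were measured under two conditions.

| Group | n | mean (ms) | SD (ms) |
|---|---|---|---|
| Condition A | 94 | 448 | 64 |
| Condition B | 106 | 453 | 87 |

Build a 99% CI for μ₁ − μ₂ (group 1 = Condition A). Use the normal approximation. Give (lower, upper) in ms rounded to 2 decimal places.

(-32.62, 22.62)

Per-group SEs: s₁/√n₁ = 64/√94 = 6.6011, s₂/√n₂ = 87/√106 = 8.4502.
Unpooled SE of the difference: √(43.57452121 + 71.40588004) = 10.7229.
Margin of error = z* · SE = 2.576 × 10.7229 = 27.6222.
x̄₁ − x̄₂ = 448 − 453 = -5.0000.
CI: -5.0000 ± 27.6222 = (-32.62, 22.62).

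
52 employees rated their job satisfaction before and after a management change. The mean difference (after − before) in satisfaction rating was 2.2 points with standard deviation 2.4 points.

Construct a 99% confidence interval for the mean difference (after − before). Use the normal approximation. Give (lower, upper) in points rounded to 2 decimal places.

Paired design: SE = s_d/√n = 2.4/√52 = 0.3328.
z* = 2.576; margin of error = 2.576 × 0.3328 = 0.8573.
2.2 ± 0.8573 → (1.34, 3.06).

(1.34, 3.06)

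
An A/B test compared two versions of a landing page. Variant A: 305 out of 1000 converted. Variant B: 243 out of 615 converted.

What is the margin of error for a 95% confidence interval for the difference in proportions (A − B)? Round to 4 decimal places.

0.0480

Sample proportions: 305/1000 = 0.3050, 243/615 = 0.3951.
Each SE is √(p̂(1−p̂)/n): √(0.3050·0.6950/1000) = 0.01456 and √(0.3951·0.6049/615) = 0.01971.
SE(p̂₁ − p̂₂) = √(SE₁² + SE₂²) = √(0.0002119936 + 0.0003884841) = 0.02450, since the two samples are independent.
At 95% confidence z* = 1.960; margin = 1.960 × 0.02450 = 0.04802.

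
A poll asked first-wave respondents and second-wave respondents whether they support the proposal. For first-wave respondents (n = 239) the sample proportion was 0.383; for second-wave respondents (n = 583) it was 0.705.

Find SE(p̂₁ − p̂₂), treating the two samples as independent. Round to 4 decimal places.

0.0367

Each SE is √(p̂(1−p̂)/n): √(0.3830·0.6170/239) = 0.03144 and √(0.7050·0.2950/583) = 0.01889.
SE(p̂₁ − p̂₂) = √(SE₁² + SE₂²) = √(0.0009884736 + 0.0003568321) = 0.03668, since the two samples are independent.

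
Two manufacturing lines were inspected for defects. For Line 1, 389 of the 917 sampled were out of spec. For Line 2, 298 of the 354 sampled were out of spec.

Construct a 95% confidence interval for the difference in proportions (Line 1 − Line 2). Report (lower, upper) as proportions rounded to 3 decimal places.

First, p̂₁ = 389/917 = 0.4242; p̂₂ = 298/354 = 0.8418.
The two standard errors are √(0.4242×0.5758/917) = 0.01632 and √(0.8418×0.1582/354) = 0.01940.
Because the samples are independent, SE_diff = √(0.01632² + 0.01940²) = 0.02535.
Using z* = 1.960 for 95%, ME = 1.960 × 0.02535 = 0.04969.
p̂₁ − p̂₂ = -0.4176; interval -0.4176 ± 0.04969 gives (-0.467, -0.368).

(-0.467, -0.368)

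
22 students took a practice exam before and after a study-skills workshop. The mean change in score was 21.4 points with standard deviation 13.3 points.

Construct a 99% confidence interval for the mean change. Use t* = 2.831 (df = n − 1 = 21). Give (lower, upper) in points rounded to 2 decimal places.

(13.37, 29.43)

This is a matched-pairs design, so SE = s_d/√n = 13.3/√22 = 2.8356.
Margin = 2.831 × 2.8356 = 8.0276; the interval is 21.4 ± 8.0276 = (13.37, 29.43).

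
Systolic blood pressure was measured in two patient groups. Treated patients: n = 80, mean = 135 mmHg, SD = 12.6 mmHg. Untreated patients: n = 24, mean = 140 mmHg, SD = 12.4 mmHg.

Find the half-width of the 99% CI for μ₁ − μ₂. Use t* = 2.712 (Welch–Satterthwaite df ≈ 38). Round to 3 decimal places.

Standard errors of each mean: 12.6/√80 = 1.4087 and 12.4/√24 = 2.5311.
SE(x̄₁ − x̄₂) = √(1.4087² + 2.5311²) = 2.8967 for independent samples with unequal variances.
With t* = 2.712, the margin is 2.712 × 2.8967 = 7.8559.

7.856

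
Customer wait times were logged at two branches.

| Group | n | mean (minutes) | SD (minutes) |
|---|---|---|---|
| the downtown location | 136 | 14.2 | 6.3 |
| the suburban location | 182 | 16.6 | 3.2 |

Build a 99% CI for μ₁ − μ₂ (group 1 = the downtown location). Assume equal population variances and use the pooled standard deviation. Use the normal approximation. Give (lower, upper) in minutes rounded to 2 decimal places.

(-3.79, -1.01)

Pooled variance s_p² = [135·6.3² + 181·3.2²] / (136+182−2) = 22.8215, so s_p = 4.7772.
SE_diff = s_p·√(1/n₁ + 1/n₂) = 4.7772·√(1/136 + 1/182) = 0.5415.
z* = 2.576; margin = 2.576 × 0.5415 = 1.3949.
Difference = 14.2 − 16.6 = -2.4000.
-2.4000 ± 1.3949 → (-3.79, -1.01).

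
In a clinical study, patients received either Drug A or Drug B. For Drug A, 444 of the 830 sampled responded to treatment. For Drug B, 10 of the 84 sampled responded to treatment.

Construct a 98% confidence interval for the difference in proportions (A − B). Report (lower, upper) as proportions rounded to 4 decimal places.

Sample proportions: 444/830 = 0.5349, 10/84 = 0.1190.
Each SE is √(p̂(1−p̂)/n): √(0.5349·0.4651/830) = 0.01731 and √(0.1190·0.8810/84) = 0.03533.
SE(p̂₁ − p̂₂) = √(SE₁² + SE₂²) = √(0.0002996361 + 0.0012482089) = 0.03934, since the two samples are independent.
At 98% confidence z* = 2.326; margin = 2.326 × 0.03934 = 0.09150.
The difference is 0.5349 − 0.1190 = 0.4159, so the interval is 0.4159 ± 0.09150 = (0.3244, 0.5074).

(0.3244, 0.5074)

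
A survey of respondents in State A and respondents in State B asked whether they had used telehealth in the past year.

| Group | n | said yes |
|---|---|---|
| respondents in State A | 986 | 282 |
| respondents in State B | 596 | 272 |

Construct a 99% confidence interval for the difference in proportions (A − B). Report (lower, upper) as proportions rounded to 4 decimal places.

First, p̂₁ = 282/986 = 0.2860; p̂₂ = 272/596 = 0.4564.
The two standard errors are √(0.2860×0.7140/986) = 0.01439 and √(0.4564×0.5436/596) = 0.02040.
Because the samples are independent, SE_diff = √(0.01439² + 0.02040²) = 0.02496.
Using z* = 2.576 for 99%, ME = 2.576 × 0.02496 = 0.06430.
p̂₁ − p̂₂ = -0.1704; interval -0.1704 ± 0.06430 gives (-0.2347, -0.1061).

(-0.2347, -0.1061)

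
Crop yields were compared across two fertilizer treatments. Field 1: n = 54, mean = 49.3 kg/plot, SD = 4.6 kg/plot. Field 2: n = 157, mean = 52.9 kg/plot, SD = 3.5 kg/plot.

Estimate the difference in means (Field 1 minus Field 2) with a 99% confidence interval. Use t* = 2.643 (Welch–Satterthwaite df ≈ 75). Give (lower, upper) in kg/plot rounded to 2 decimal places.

(-5.41, -1.79)

Per-group SEs: s₁/√n₁ = 4.6/√54 = 0.6260, s₂/√n₂ = 3.5/√157 = 0.2793.
Unpooled SE of the difference: √(0.391876 + 0.07800849) = 0.6855.
Margin of error = t* · SE = 2.643 × 0.6855 = 1.8118.
x̄₁ − x̄₂ = 49.3 − 52.9 = -3.6000.
CI: -3.6000 ± 1.8118 = (-5.41, -1.79).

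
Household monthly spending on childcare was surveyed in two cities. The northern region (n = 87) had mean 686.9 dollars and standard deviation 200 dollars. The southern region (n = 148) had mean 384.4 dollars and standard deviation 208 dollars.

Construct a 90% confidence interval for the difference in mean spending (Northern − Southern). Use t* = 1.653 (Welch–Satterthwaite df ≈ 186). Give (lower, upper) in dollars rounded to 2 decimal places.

(257.17, 347.83)

Per-group SEs: s₁/√n₁ = 200/√87 = 21.4423, s₂/√n₂ = 208/√148 = 17.0975.
Unpooled SE of the difference: √(459.77222929 + 292.32450625) = 27.4244.
Margin of error = t* · SE = 1.653 × 27.4244 = 45.3325.
x̄₁ − x̄₂ = 686.9 − 384.4 = 302.5000.
CI: 302.5000 ± 45.3325 = (257.17, 347.83).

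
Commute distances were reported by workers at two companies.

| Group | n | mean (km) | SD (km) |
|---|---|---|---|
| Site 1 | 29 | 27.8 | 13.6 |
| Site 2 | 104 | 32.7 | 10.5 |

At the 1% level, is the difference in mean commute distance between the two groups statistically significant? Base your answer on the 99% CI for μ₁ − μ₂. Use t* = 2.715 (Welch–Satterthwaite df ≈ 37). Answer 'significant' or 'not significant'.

Per-group SEs: s₁/√n₁ = 13.6/√29 = 2.5255, s₂/√n₂ = 10.5/√104 = 1.0296.
Unpooled SE of the difference: √(6.37815025 + 1.06007616) = 2.7273.
Margin of error = t* · SE = 2.715 × 2.7273 = 7.4046.
x̄₁ − x̄₂ = 27.8 − 32.7 = -4.9000.
CI: -4.9000 ± 7.4046 = (-12.3046, 2.5046).
The interval (-12.3046, 2.5046) contains 0, so the difference is not significant.

not significant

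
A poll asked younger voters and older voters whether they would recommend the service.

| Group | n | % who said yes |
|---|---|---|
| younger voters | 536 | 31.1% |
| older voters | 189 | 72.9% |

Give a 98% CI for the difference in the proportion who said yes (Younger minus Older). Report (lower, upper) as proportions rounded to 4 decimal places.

SE₁ = √(p̂₁(1−p̂₁)/n₁) = √(0.3110·0.6890/536) = 0.01999; SE₂ = √(0.7290·0.2710/189) = 0.03233.
Independent samples: SE of the difference = √(SE₁² + SE₂²) = √(0.0003996001 + 0.0010452289) = 0.03801.
z* for 98% confidence is 2.326, so the margin of error is 2.326 × 0.03801 = 0.08841.
Point estimate p̂₁ − p̂₂ = 0.3110 − 0.7290 = -0.4180.
-0.4180 ± 0.08841 → (-0.5064, -0.3296).

(-0.5064, -0.3296)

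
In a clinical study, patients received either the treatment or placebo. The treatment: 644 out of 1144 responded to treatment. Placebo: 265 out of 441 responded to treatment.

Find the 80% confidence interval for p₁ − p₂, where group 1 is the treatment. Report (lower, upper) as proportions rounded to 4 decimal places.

First, p̂₁ = 644/1144 = 0.5629; p̂₂ = 265/441 = 0.6009.
The two standard errors are √(0.5629×0.4371/1144) = 0.01467 and √(0.6009×0.3991/441) = 0.02332.
Because the samples are independent, SE_diff = √(0.01467² + 0.02332²) = 0.02755.
Using z* = 1.282 for 80%, ME = 1.282 × 0.02755 = 0.03532.
p̂₁ − p̂₂ = -0.0380; interval -0.0380 ± 0.03532 gives (-0.0733, -0.0027).

(-0.0733, -0.0027)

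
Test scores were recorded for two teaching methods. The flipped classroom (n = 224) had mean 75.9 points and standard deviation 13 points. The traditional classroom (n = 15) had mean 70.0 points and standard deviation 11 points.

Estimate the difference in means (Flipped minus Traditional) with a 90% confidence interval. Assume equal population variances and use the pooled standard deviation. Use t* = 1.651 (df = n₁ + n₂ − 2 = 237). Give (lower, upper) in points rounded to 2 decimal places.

Pooled variance s_p² = [223·13² + 14·11²] / (224+15−2) = 166.1646, so s_p = 12.8905.
SE_diff = s_p·√(1/n₁ + 1/n₂) = 12.8905·√(1/224 + 1/15) = 3.4379.
t* = 1.651; margin = 1.651 × 3.4379 = 5.6760.
Difference = 75.9 − 70.0 = 5.9000.
5.9000 ± 5.6760 → (0.22, 11.58).

(0.22, 11.58)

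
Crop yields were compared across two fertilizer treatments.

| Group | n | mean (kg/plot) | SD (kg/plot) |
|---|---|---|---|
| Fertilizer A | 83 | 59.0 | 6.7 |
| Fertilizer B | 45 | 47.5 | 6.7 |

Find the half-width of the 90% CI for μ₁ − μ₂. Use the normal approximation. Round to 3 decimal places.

2.040

Per-group SEs: s₁/√n₁ = 6.7/√83 = 0.7354, s₂/√n₂ = 6.7/√45 = 0.9988.
Unpooled SE of the difference: √(0.54081316 + 0.99760144) = 1.2403.
Margin of error = z* · SE = 1.645 × 1.2403 = 2.0403.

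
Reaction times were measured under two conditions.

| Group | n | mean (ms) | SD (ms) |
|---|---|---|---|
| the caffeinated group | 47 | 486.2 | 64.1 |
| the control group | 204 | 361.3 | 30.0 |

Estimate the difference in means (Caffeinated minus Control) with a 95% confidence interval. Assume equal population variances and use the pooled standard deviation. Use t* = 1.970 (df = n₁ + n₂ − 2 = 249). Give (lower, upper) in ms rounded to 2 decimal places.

(112.58, 137.22)

Pooled variance s_p² = [46·64.1² + 203·30.0²] / (47+204−2) = 1492.7922, so s_p = 38.6367.
SE_diff = s_p·√(1/n₁ + 1/n₂) = 38.6367·√(1/47 + 1/204) = 6.2513.
t* = 1.970; margin = 1.970 × 6.2513 = 12.3151.
Difference = 486.2 − 361.3 = 124.9000.
124.9000 ± 12.3151 → (112.58, 137.22).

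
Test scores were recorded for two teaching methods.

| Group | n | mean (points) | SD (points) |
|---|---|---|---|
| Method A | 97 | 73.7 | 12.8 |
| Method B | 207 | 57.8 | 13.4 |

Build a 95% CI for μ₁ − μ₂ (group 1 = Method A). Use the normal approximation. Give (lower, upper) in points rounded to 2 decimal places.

Per-group SEs: s₁/√n₁ = 12.8/√97 = 1.2996, s₂/√n₂ = 13.4/√207 = 0.9314.
Unpooled SE of the difference: √(1.68896016 + 0.86750596) = 1.5989.
Margin of error = z* · SE = 1.960 × 1.5989 = 3.1338.
x̄₁ − x̄₂ = 73.7 − 57.8 = 15.9000.
CI: 15.9000 ± 3.1338 = (12.77, 19.03).

(12.77, 19.03)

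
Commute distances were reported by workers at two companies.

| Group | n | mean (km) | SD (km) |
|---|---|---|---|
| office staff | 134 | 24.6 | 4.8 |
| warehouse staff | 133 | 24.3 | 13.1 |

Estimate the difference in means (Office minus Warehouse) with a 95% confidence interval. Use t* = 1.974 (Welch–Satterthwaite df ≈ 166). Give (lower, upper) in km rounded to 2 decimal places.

Standard errors of each mean: 4.8/√134 = 0.4147 and 13.1/√133 = 1.1359.
SE(x̄₁ − x̄₂) = √(0.4147² + 1.1359²) = 1.2092 for independent samples with unequal variances.
With t* = 1.974, the margin is 1.974 × 1.2092 = 2.3870.
x̄₁ − x̄₂ = 24.6 − 24.3 = 0.3000; the interval is 0.3000 ± 2.3870 = (-2.09, 2.69).

(-2.09, 2.69)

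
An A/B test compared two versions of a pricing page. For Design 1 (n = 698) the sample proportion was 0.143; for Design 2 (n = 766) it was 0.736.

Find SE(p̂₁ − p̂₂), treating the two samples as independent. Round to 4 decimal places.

Each SE is √(p̂(1−p̂)/n): √(0.1430·0.8570/698) = 0.01325 and √(0.7360·0.2640/766) = 0.01593.
SE(p̂₁ − p̂₂) = √(SE₁² + SE₂²) = √(0.0001755625 + 0.0002537649) = 0.02072, since the two samples are independent.

0.0207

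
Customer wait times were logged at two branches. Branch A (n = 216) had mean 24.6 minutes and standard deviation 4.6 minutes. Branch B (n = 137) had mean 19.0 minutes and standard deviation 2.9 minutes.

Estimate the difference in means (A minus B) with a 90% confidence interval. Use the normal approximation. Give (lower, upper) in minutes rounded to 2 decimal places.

(4.94, 6.26)

SE₁ = s₁/√n₁ = 4.6/√216 = 0.3130; SE₂ = 2.9/√137 = 0.2478.
Independent samples, unequal variances: SE_diff = √(SE₁² + SE₂²) = √(0.097969 + 0.06140484) = 0.3992.
z* = 1.645, so margin of error = 1.645 × 0.3992 = 0.6567.
Difference in means = 24.6 − 19.0 = 5.6000.
5.6000 ± 0.6567 → (4.94, 6.26).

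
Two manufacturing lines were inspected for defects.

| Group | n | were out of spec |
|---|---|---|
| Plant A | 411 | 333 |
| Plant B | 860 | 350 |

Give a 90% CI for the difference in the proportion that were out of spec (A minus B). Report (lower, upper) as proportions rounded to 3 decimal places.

(0.361, 0.445)

Sample proportions: 333/411 = 0.8102, 350/860 = 0.4070.
Each SE is √(p̂(1−p̂)/n): √(0.8102·0.1898/411) = 0.01934 and √(0.4070·0.5930/860) = 0.01675.
SE(p̂₁ − p̂₂) = √(SE₁² + SE₂²) = √(0.0003740356 + 0.0002805625) = 0.02559, since the two samples are independent.
At 90% confidence z* = 1.645; margin = 1.645 × 0.02559 = 0.04210.
The difference is 0.8102 − 0.4070 = 0.4032, so the interval is 0.4032 ± 0.04210 = (0.361, 0.445).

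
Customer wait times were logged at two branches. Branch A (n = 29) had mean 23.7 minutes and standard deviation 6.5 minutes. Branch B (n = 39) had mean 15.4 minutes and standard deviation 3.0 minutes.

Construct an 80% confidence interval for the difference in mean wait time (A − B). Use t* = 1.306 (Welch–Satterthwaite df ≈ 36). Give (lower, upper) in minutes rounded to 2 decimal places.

Per-group SEs: s₁/√n₁ = 6.5/√29 = 1.2070, s₂/√n₂ = 3.0/√39 = 0.4804.
Unpooled SE of the difference: √(1.456849 + 0.23078416) = 1.2991.
Margin of error = t* · SE = 1.306 × 1.2991 = 1.6966.
x̄₁ − x̄₂ = 23.7 − 15.4 = 8.3000.
CI: 8.3000 ± 1.6966 = (6.60, 10.00).

(6.60, 10.00)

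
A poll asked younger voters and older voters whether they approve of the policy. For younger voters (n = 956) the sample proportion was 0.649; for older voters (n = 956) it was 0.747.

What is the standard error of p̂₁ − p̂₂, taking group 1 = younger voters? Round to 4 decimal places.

0.0209

Each SE is √(p̂(1−p̂)/n): √(0.6490·0.3510/956) = 0.01544 and √(0.7470·0.2530/956) = 0.01406.
SE(p̂₁ − p̂₂) = √(SE₁² + SE₂²) = √(0.0002383936 + 0.0001976836) = 0.02088, since the two samples are independent.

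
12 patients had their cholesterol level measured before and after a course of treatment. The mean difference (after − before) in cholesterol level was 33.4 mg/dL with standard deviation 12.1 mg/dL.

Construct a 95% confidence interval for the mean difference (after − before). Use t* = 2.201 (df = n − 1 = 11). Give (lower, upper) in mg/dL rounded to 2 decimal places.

Paired design: SE = s_d/√n = 12.1/√12 = 3.4930.
t* = 2.201; margin of error = 2.201 × 3.4930 = 7.6881.
33.4 ± 7.6881 → (25.71, 41.09).

(25.71, 41.09)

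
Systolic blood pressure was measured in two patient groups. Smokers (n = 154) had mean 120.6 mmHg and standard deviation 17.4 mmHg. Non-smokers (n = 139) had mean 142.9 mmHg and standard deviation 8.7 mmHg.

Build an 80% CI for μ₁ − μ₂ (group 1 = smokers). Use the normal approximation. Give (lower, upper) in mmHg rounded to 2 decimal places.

(-24.33, -20.27)

Per-group SEs: s₁/√n₁ = 17.4/√154 = 1.4021, s₂/√n₂ = 8.7/√139 = 0.7379.
Unpooled SE of the difference: √(1.96588441 + 0.54449641) = 1.5844.
Margin of error = z* · SE = 1.282 × 1.5844 = 2.0312.
x̄₁ − x̄₂ = 120.6 − 142.9 = -22.3000.
CI: -22.3000 ± 2.0312 = (-24.33, -20.27).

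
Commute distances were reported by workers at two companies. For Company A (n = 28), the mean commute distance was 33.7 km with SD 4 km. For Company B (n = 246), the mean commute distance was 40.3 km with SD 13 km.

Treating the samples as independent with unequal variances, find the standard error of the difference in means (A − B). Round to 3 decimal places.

1.122

Standard errors of each mean: 4/√28 = 0.7559 and 13/√246 = 0.8288.
SE(x̄₁ − x̄₂) = √(0.7559² + 0.8288²) = 1.1217 for independent samples with unequal variances.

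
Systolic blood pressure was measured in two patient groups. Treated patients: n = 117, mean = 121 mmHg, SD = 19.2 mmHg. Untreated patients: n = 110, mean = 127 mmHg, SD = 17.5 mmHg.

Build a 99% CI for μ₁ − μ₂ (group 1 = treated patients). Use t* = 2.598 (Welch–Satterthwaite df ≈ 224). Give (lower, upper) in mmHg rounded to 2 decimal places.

(-12.33, 0.33)

SE₁ = s₁/√n₁ = 19.2/√117 = 1.7750; SE₂ = 17.5/√110 = 1.6686.
Independent samples, unequal variances: SE_diff = √(SE₁² + SE₂²) = √(3.150625 + 2.78422596) = 2.4362.
t* = 2.598, so margin of error = 2.598 × 2.4362 = 6.3292.
Difference in means = 121 − 127 = -6.0000.
-6.0000 ± 6.3292 → (-12.33, 0.33).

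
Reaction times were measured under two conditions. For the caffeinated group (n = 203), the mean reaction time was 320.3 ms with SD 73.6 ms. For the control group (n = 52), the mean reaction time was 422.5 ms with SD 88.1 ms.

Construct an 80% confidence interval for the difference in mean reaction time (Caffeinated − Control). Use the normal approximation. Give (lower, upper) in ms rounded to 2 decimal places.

(-119.21, -85.19)

Standard errors of each mean: 73.6/√203 = 5.1657 and 88.1/√52 = 12.2173.
SE(x̄₁ − x̄₂) = √(5.1657² + 12.2173²) = 13.2645 for independent samples with unequal variances.
With z* = 1.282, the margin is 1.282 × 13.2645 = 17.0051.
x̄₁ − x̄₂ = 320.3 − 422.5 = -102.2000; the interval is -102.2000 ± 17.0051 = (-119.21, -85.19).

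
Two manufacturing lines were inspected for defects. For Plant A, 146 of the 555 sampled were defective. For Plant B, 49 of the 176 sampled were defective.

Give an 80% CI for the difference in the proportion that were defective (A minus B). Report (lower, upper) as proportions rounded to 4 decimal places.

First, p̂₁ = 146/555 = 0.2631; p̂₂ = 49/176 = 0.2784.
The two standard errors are √(0.2631×0.7369/555) = 0.01869 and √(0.2784×0.7216/176) = 0.03379.
Because the samples are independent, SE_diff = √(0.01869² + 0.03379²) = 0.03861.
Using z* = 1.282 for 80%, ME = 1.282 × 0.03861 = 0.04950.
p̂₁ − p̂₂ = -0.0153; interval -0.0153 ± 0.04950 gives (-0.0648, 0.0342).

(-0.0648, 0.0342)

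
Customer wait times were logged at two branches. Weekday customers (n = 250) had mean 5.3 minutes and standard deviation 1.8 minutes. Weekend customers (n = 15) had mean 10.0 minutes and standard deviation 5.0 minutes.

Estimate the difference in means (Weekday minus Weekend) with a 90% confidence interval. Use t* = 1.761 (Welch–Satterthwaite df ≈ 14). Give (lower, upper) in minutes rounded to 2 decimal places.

Per-group SEs: s₁/√n₁ = 1.8/√250 = 0.1138, s₂/√n₂ = 5.0/√15 = 1.2910.
Unpooled SE of the difference: √(0.01295044 + 1.666681) = 1.2960.
Margin of error = t* · SE = 1.761 × 1.2960 = 2.2823.
x̄₁ − x̄₂ = 5.3 − 10.0 = -4.7000.
CI: -4.7000 ± 2.2823 = (-6.98, -2.42).

(-6.98, -2.42)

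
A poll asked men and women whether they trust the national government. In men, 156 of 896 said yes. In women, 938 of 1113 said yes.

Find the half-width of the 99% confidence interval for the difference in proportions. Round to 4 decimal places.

0.0431

p̂₁ = 156/896 = 0.1741 and p̂₂ = 938/1113 = 0.8428.
SE₁ = √(p̂₁(1−p̂₁)/n₁) = √(0.1741·0.8259/896) = 0.01267; SE₂ = √(0.8428·0.1572/1113) = 0.01091.
Independent samples: SE of the difference = √(SE₁² + SE₂²) = √(0.0001605289 + 0.0001190281) = 0.01672.
z* for 99% confidence is 2.576, so the margin of error is 2.576 × 0.01672 = 0.04307.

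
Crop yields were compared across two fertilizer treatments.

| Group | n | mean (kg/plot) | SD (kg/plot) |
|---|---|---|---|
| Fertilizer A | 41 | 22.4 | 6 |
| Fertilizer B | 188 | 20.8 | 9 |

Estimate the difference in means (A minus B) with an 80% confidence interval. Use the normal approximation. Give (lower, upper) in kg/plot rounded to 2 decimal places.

(0.13, 3.07)

Standard errors of each mean: 6/√41 = 0.9370 and 9/√188 = 0.6564.
SE(x̄₁ − x̄₂) = √(0.9370² + 0.6564²) = 1.1440 for independent samples with unequal variances.
With z* = 1.282, the margin is 1.282 × 1.1440 = 1.4666.
x̄₁ − x̄₂ = 22.4 − 20.8 = 1.6000; the interval is 1.6000 ± 1.4666 = (0.13, 3.07).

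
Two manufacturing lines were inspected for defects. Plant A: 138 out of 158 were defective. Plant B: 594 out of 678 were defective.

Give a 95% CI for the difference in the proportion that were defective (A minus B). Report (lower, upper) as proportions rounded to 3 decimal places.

Sample proportions: 138/158 = 0.8734, 594/678 = 0.8761.
Each SE is √(p̂(1−p̂)/n): √(0.8734·0.1266/158) = 0.02645 and √(0.8761·0.1239/678) = 0.01265.
SE(p̂₁ − p̂₂) = √(SE₁² + SE₂²) = √(0.0006996025 + 0.0001600225) = 0.02932, since the two samples are independent.
At 95% confidence z* = 1.960; margin = 1.960 × 0.02932 = 0.05747.
The difference is 0.8734 − 0.8761 = -0.0027, so the interval is -0.0027 ± 0.05747 = (-0.060, 0.055).

(-0.060, 0.055)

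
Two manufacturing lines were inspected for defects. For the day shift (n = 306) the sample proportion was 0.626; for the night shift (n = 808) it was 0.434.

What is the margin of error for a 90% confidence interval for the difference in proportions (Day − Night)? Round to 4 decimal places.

0.0538

The two standard errors are √(0.6260×0.3740/306) = 0.02766 and √(0.4340×0.5660/808) = 0.01744.
Because the samples are independent, SE_diff = √(0.02766² + 0.01744²) = 0.03270.
Using z* = 1.645 for 90%, ME = 1.645 × 0.03270 = 0.05379.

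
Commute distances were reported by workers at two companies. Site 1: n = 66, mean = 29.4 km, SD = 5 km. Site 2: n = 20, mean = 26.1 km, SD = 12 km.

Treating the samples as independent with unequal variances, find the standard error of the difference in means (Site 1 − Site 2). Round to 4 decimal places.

2.7530

Standard errors of each mean: 5/√66 = 0.6155 and 12/√20 = 2.6833.
SE(x̄₁ − x̄₂) = √(0.6155² + 2.6833²) = 2.7530 for independent samples with unequal variances.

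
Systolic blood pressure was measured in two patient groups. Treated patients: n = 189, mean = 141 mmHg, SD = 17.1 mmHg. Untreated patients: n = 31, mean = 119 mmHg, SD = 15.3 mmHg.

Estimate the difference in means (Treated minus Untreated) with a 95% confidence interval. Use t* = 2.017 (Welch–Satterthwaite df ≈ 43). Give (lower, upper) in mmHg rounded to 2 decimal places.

SE₁ = s₁/√n₁ = 17.1/√189 = 1.2438; SE₂ = 15.3/√31 = 2.7480.
Independent samples, unequal variances: SE_diff = √(SE₁² + SE₂²) = √(1.54703844 + 7.551504) = 3.0164.
t* = 2.017, so margin of error = 2.017 × 3.0164 = 6.0841.
Difference in means = 141 − 119 = 22.0000.
22.0000 ± 6.0841 → (15.92, 28.08).

(15.92, 28.08)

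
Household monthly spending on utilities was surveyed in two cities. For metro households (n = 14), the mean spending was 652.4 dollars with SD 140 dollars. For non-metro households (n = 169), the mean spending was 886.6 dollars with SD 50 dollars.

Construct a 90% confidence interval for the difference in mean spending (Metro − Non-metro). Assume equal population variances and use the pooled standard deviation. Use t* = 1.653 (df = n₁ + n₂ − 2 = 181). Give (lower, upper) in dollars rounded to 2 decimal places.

Pooled variance s_p² = [13·140² + 168·50²] / (14+169−2) = 3728.1768, so s_p = 61.0588.
SE_diff = s_p·√(1/n₁ + 1/n₂) = 61.0588·√(1/14 + 1/169) = 16.9811.
t* = 1.653; margin = 1.653 × 16.9811 = 28.0698.
Difference = 652.4 − 886.6 = -234.2000.
-234.2000 ± 28.0698 → (-262.27, -206.13).

(-262.27, -206.13)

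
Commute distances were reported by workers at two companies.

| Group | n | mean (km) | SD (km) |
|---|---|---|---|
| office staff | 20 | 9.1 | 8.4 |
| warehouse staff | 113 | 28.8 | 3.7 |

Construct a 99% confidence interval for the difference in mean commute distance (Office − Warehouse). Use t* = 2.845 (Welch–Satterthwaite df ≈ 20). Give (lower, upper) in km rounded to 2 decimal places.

(-25.13, -14.27)

SE₁ = s₁/√n₁ = 8.4/√20 = 1.8783; SE₂ = 3.7/√113 = 0.3481.
Independent samples, unequal variances: SE_diff = √(SE₁² + SE₂²) = √(3.52801089 + 0.12117361) = 1.9103.
t* = 2.845, so margin of error = 2.845 × 1.9103 = 5.4348.
Difference in means = 9.1 − 28.8 = -19.7000.
-19.7000 ± 5.4348 → (-25.13, -14.27).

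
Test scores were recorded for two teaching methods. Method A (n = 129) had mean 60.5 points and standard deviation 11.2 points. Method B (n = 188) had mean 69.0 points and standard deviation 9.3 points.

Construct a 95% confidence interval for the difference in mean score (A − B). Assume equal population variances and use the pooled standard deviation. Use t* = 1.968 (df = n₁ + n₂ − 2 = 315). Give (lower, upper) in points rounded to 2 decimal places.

s_p = √[((n₁−1)s₁² + (n₂−1)s₂²)/(n₁+n₂−2)] = √[(128·11.2² + 187·9.3²)/315] = 10.1152.
SE = 10.1152·√(1/129 + 1/188) = 1.1565.
With t* = 1.968, margin = 1.968 × 1.1565 = 2.2760.
x̄₁ − x̄₂ = 60.5 − 69.0 = -8.5000; interval -8.5000 ± 2.2760 = (-10.78, -6.22).

(-10.78, -6.22)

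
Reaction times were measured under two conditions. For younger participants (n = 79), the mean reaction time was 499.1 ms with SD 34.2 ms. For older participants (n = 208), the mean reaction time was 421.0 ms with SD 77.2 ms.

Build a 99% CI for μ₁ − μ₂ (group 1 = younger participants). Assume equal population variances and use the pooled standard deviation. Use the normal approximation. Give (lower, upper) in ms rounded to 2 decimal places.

s_p = √[((n₁−1)s₁² + (n₂−1)s₂²)/(n₁+n₂−2)] = √[(78·34.2² + 207·77.2²)/285] = 68.1824.
SE = 68.1824·√(1/79 + 1/208) = 9.0109.
With z* = 2.576, margin = 2.576 × 9.0109 = 23.2121.
x̄₁ − x̄₂ = 499.1 − 421.0 = 78.1000; interval 78.1000 ± 23.2121 = (54.89, 101.31).

(54.89, 101.31)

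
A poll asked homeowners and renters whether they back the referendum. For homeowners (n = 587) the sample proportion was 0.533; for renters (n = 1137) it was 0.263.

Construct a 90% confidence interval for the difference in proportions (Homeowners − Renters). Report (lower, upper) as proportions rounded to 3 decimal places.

Each SE is √(p̂(1−p̂)/n): √(0.5330·0.4670/587) = 0.02059 and √(0.2630·0.7370/1137) = 0.01306.
SE(p̂₁ − p̂₂) = √(SE₁² + SE₂²) = √(0.0004239481 + 0.0001705636) = 0.02438, since the two samples are independent.
At 90% confidence z* = 1.645; margin = 1.645 × 0.02438 = 0.04011.
The difference is 0.5330 − 0.2630 = 0.2700, so the interval is 0.2700 ± 0.04011 = (0.230, 0.310).

(0.230, 0.310)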